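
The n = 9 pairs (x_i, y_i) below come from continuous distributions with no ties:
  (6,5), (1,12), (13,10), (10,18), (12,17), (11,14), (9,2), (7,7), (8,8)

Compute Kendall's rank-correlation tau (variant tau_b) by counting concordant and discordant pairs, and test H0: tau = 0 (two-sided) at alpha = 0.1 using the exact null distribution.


Step 1: Enumerate the 36 unordered pairs (i,j) with i<j and classify each by sign(x_j-x_i) * sign(y_j-y_i).
  (1,2):dx=-5,dy=+7->D; (1,3):dx=+7,dy=+5->C; (1,4):dx=+4,dy=+13->C; (1,5):dx=+6,dy=+12->C
  (1,6):dx=+5,dy=+9->C; (1,7):dx=+3,dy=-3->D; (1,8):dx=+1,dy=+2->C; (1,9):dx=+2,dy=+3->C
  (2,3):dx=+12,dy=-2->D; (2,4):dx=+9,dy=+6->C; (2,5):dx=+11,dy=+5->C; (2,6):dx=+10,dy=+2->C
  (2,7):dx=+8,dy=-10->D; (2,8):dx=+6,dy=-5->D; (2,9):dx=+7,dy=-4->D; (3,4):dx=-3,dy=+8->D
  (3,5):dx=-1,dy=+7->D; (3,6):dx=-2,dy=+4->D; (3,7):dx=-4,dy=-8->C; (3,8):dx=-6,dy=-3->C
  (3,9):dx=-5,dy=-2->C; (4,5):dx=+2,dy=-1->D; (4,6):dx=+1,dy=-4->D; (4,7):dx=-1,dy=-16->C
  (4,8):dx=-3,dy=-11->C; (4,9):dx=-2,dy=-10->C; (5,6):dx=-1,dy=-3->C; (5,7):dx=-3,dy=-15->C
  (5,8):dx=-5,dy=-10->C; (5,9):dx=-4,dy=-9->C; (6,7):dx=-2,dy=-12->C; (6,8):dx=-4,dy=-7->C
  (6,9):dx=-3,dy=-6->C; (7,8):dx=-2,dy=+5->D; (7,9):dx=-1,dy=+6->D; (8,9):dx=+1,dy=+1->C
Step 2: C = 23, D = 13, total pairs = 36.
Step 3: tau = (C - D)/(n(n-1)/2) = (23 - 13)/36 = 0.277778.
Step 4: Exact two-sided p-value (enumerate n! = 362880 permutations of y under H0): p = 0.358488.
Step 5: alpha = 0.1. fail to reject H0.

tau_b = 0.2778 (C=23, D=13), p = 0.358488, fail to reject H0.


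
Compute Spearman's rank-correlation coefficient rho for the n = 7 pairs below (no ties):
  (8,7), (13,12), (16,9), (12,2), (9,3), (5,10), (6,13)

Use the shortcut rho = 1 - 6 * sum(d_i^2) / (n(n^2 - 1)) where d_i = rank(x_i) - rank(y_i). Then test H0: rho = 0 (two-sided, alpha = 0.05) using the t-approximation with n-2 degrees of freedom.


Step 1: Rank x and y separately (midranks; no ties here).
rank(x): 8->3, 13->6, 16->7, 12->5, 9->4, 5->1, 6->2
rank(y): 7->3, 12->6, 9->4, 2->1, 3->2, 10->5, 13->7
Step 2: d_i = R_x(i) - R_y(i); compute d_i^2.
  (3-3)^2=0, (6-6)^2=0, (7-4)^2=9, (5-1)^2=16, (4-2)^2=4, (1-5)^2=16, (2-7)^2=25
sum(d^2) = 70.
Step 3: rho = 1 - 6*70 / (7*(7^2 - 1)) = 1 - 420/336 = -0.250000.
Step 4: Under H0, t = rho * sqrt((n-2)/(1-rho^2)) = -0.5774 ~ t(5).
Step 5: Two-sided p-value from the t-distribution with 5 df = 0.588724.
Step 6: alpha = 0.05. fail to reject H0.

rho = -0.2500, p = 0.588724, fail to reject H0 at alpha = 0.05.


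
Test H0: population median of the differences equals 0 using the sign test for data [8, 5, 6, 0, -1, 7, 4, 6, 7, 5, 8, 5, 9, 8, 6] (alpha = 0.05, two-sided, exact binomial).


Step 1: Discard zero differences. Original n = 15; n_eff = number of nonzero differences = 14.
Nonzero differences (with sign): +8, +5, +6, -1, +7, +4, +6, +7, +5, +8, +5, +9, +8, +6
Step 2: Count signs: positive = 13, negative = 1.
Step 3: Under H0: P(positive) = 0.5, so the number of positives S ~ Bin(14, 0.5).
Step 4: Two-sided exact p-value = sum of Bin(14,0.5) probabilities at or below the observed probability = 0.001831.
Step 5: alpha = 0.05. reject H0.

n_eff = 14, pos = 13, neg = 1, p = 0.001831, reject H0.


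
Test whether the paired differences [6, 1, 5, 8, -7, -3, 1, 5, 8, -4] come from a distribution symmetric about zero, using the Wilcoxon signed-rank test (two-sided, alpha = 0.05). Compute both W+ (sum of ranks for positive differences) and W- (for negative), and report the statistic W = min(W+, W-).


Step 1: Drop any zero differences (none here) and take |d_i|.
|d| = [6, 1, 5, 8, 7, 3, 1, 5, 8, 4]
Step 2: Midrank |d_i| (ties get averaged ranks).
ranks: |6|->7, |1|->1.5, |5|->5.5, |8|->9.5, |7|->8, |3|->3, |1|->1.5, |5|->5.5, |8|->9.5, |4|->4
Step 3: Attach original signs; sum ranks with positive sign and with negative sign.
W+ = 7 + 1.5 + 5.5 + 9.5 + 1.5 + 5.5 + 9.5 = 40
W- = 8 + 3 + 4 = 15
(Check: W+ + W- = 55 should equal n(n+1)/2 = 55.)
Step 4: Test statistic W = min(W+, W-) = 15.
Step 5: Ties in |d|, so use the tie-corrected normal approximation.
        E[W] = n(n+1)/4 = 10*11/4 = 27.5.
        Tie groups: |d|=1 (t=2), |d|=5 (t=2), |d|=8 (t=2); sum(t^3 - t) = 18.
        Var[W] = n(n+1)(2n+1)/24 - sum(t^3-t)/48 = 2310/24 - 18/48 = 95.875.
        z = (W - E[W]) / sqrt(Var[W]) = (15 - 27.5) / 9.7916 = -1.2766.
        Two-sided p = 2*Phi(z) = 0.201741.
Step 6: alpha = 0.05. fail to reject H0.

W+ = 40, W- = 15, W = min = 15, p = 0.201741, fail to reject H0.


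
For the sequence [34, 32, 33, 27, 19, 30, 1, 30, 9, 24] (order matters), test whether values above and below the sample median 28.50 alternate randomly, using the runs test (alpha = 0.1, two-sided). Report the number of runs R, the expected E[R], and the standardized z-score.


Step 1: Compute median = 28.50; label A = above, B = below.
Labels in order: AAABBABABB  (n_A = 5, n_B = 5)
Step 2: Count runs R = 6.
Step 3: Under H0 (random ordering), E[R] = 2*n_A*n_B/(n_A+n_B) + 1 = 2*5*5/10 + 1 = 6.0000.
        Var[R] = 2*n_A*n_B*(2*n_A*n_B - n_A - n_B) / ((n_A+n_B)^2 * (n_A+n_B-1)) = 2000/900 = 2.2222.
        SD[R] = 1.4907.
Step 4: R = E[R], so z = 0 with no continuity correction.
Step 5: Two-sided p-value via normal approximation = 2*(1 - Phi(|z|)) = 1.000000.
Step 6: alpha = 0.1. fail to reject H0.

R = 6, z = 0.0000, p = 1.000000, fail to reject H0.


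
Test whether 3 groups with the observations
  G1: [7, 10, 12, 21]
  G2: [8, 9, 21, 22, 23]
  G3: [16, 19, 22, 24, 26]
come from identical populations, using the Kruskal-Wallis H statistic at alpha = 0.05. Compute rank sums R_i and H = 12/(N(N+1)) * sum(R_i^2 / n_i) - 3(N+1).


Step 1: Combine all N = 14 observations and assign midranks.
sorted (value, group, rank): (7,G1,1), (8,G2,2), (9,G2,3), (10,G1,4), (12,G1,5), (16,G3,6), (19,G3,7), (21,G1,8.5), (21,G2,8.5), (22,G2,10.5), (22,G3,10.5), (23,G2,12), (24,G3,13), (26,G3,14)
Step 2: Sum ranks within each group.
R_1 = 18.5 (n_1 = 4)
R_2 = 36 (n_2 = 5)
R_3 = 50.5 (n_3 = 5)
Step 3: H = 12/(N(N+1)) * sum(R_i^2/n_i) - 3(N+1)
     = 12/(14*15) * (18.5^2/4 + 36^2/5 + 50.5^2/5) - 3*15
     = 0.057143 * 854.812 - 45
     = 3.846429.
Step 4: Ties present; correction factor C = 1 - 12/(14^3 - 14) = 0.995604. Corrected H = 3.846429 / 0.995604 = 3.863411.
Step 5: Under H0, H ~ chi^2(2); p-value = 0.144901.
Step 6: alpha = 0.05. fail to reject H0.

H = 3.8634, df = 2, p = 0.144901, fail to reject H0.


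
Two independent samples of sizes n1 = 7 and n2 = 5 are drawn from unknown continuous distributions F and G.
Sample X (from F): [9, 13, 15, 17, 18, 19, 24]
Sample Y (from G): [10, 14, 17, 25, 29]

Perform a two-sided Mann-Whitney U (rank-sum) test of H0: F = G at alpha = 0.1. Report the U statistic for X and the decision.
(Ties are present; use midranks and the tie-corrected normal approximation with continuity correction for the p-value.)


Step 1: Combine and sort all 12 observations; assign midranks.
sorted (value, group): (9,X), (10,Y), (13,X), (14,Y), (15,X), (17,X), (17,Y), (18,X), (19,X), (24,X), (25,Y), (29,Y)
ranks: 9->1, 10->2, 13->3, 14->4, 15->5, 17->6.5, 17->6.5, 18->8, 19->9, 24->10, 25->11, 29->12
Step 2: Rank sum for X: R1 = 1 + 3 + 5 + 6.5 + 8 + 9 + 10 = 42.5.
Step 3: U_X = R1 - n1(n1+1)/2 = 42.5 - 7*8/2 = 42.5 - 28 = 14.5.
       U_Y = n1*n2 - U_X = 35 - 14.5 = 20.5.
Step 4: Ties are present, so use the tie-corrected normal approximation (with continuity correction) for the p-value.
Step 5: p-value = 0.684221; compare to alpha = 0.1. fail to reject H0.

U_X = 14.5, p = 0.684221, fail to reject H0 at alpha = 0.1.


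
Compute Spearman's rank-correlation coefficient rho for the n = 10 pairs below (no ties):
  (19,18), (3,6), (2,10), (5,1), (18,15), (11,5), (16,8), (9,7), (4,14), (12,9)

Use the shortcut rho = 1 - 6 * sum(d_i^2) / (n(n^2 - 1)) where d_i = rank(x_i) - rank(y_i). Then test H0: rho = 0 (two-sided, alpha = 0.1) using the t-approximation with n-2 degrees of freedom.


Step 1: Rank x and y separately (midranks; no ties here).
rank(x): 19->10, 3->2, 2->1, 5->4, 18->9, 11->6, 16->8, 9->5, 4->3, 12->7
rank(y): 18->10, 6->3, 10->7, 1->1, 15->9, 5->2, 8->5, 7->4, 14->8, 9->6
Step 2: d_i = R_x(i) - R_y(i); compute d_i^2.
  (10-10)^2=0, (2-3)^2=1, (1-7)^2=36, (4-1)^2=9, (9-9)^2=0, (6-2)^2=16, (8-5)^2=9, (5-4)^2=1, (3-8)^2=25, (7-6)^2=1
sum(d^2) = 98.
Step 3: rho = 1 - 6*98 / (10*(10^2 - 1)) = 1 - 588/990 = 0.406061.
Step 4: Under H0, t = rho * sqrt((n-2)/(1-rho^2)) = 1.2568 ~ t(8).
Step 5: Two-sided p-value from the t-distribution with 8 df = 0.244282.
Step 6: alpha = 0.1. fail to reject H0.

rho = 0.4061, p = 0.244282, fail to reject H0 at alpha = 0.1.


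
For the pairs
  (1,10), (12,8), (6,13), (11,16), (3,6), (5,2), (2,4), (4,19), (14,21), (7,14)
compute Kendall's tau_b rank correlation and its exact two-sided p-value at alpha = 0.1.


Step 1: Enumerate the 45 unordered pairs (i,j) with i<j and classify each by sign(x_j-x_i) * sign(y_j-y_i).
  (1,2):dx=+11,dy=-2->D; (1,3):dx=+5,dy=+3->C; (1,4):dx=+10,dy=+6->C; (1,5):dx=+2,dy=-4->D
  (1,6):dx=+4,dy=-8->D; (1,7):dx=+1,dy=-6->D; (1,8):dx=+3,dy=+9->C; (1,9):dx=+13,dy=+11->C
  (1,10):dx=+6,dy=+4->C; (2,3):dx=-6,dy=+5->D; (2,4):dx=-1,dy=+8->D; (2,5):dx=-9,dy=-2->C
  (2,6):dx=-7,dy=-6->C; (2,7):dx=-10,dy=-4->C; (2,8):dx=-8,dy=+11->D; (2,9):dx=+2,dy=+13->C
  (2,10):dx=-5,dy=+6->D; (3,4):dx=+5,dy=+3->C; (3,5):dx=-3,dy=-7->C; (3,6):dx=-1,dy=-11->C
  (3,7):dx=-4,dy=-9->C; (3,8):dx=-2,dy=+6->D; (3,9):dx=+8,dy=+8->C; (3,10):dx=+1,dy=+1->C
  (4,5):dx=-8,dy=-10->C; (4,6):dx=-6,dy=-14->C; (4,7):dx=-9,dy=-12->C; (4,8):dx=-7,dy=+3->D
  (4,9):dx=+3,dy=+5->C; (4,10):dx=-4,dy=-2->C; (5,6):dx=+2,dy=-4->D; (5,7):dx=-1,dy=-2->C
  (5,8):dx=+1,dy=+13->C; (5,9):dx=+11,dy=+15->C; (5,10):dx=+4,dy=+8->C; (6,7):dx=-3,dy=+2->D
  (6,8):dx=-1,dy=+17->D; (6,9):dx=+9,dy=+19->C; (6,10):dx=+2,dy=+12->C; (7,8):dx=+2,dy=+15->C
  (7,9):dx=+12,dy=+17->C; (7,10):dx=+5,dy=+10->C; (8,9):dx=+10,dy=+2->C; (8,10):dx=+3,dy=-5->D
  (9,10):dx=-7,dy=-7->C
Step 2: C = 31, D = 14, total pairs = 45.
Step 3: tau = (C - D)/(n(n-1)/2) = (31 - 14)/45 = 0.377778.
Step 4: Exact two-sided p-value (enumerate n! = 3628800 permutations of y under H0): p = 0.155742.
Step 5: alpha = 0.1. fail to reject H0.

tau_b = 0.3778 (C=31, D=14), p = 0.155742, fail to reject H0.


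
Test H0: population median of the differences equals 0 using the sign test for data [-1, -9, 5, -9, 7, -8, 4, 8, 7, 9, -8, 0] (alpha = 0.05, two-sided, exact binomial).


Step 1: Discard zero differences. Original n = 12; n_eff = number of nonzero differences = 11.
Nonzero differences (with sign): -1, -9, +5, -9, +7, -8, +4, +8, +7, +9, -8
Step 2: Count signs: positive = 6, negative = 5.
Step 3: Under H0: P(positive) = 0.5, so the number of positives S ~ Bin(11, 0.5).
Step 4: Two-sided exact p-value = sum of Bin(11,0.5) probabilities at or below the observed probability = 1.000000.
Step 5: alpha = 0.05. fail to reject H0.

n_eff = 11, pos = 6, neg = 5, p = 1.000000, fail to reject H0.


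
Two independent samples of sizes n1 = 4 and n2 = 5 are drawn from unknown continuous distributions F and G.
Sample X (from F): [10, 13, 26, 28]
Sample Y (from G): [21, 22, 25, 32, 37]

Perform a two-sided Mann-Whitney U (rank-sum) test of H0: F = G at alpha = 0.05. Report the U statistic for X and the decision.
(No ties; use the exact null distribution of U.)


Step 1: Combine and sort all 9 observations; assign midranks.
sorted (value, group): (10,X), (13,X), (21,Y), (22,Y), (25,Y), (26,X), (28,X), (32,Y), (37,Y)
ranks: 10->1, 13->2, 21->3, 22->4, 25->5, 26->6, 28->7, 32->8, 37->9
Step 2: Rank sum for X: R1 = 1 + 2 + 6 + 7 = 16.
Step 3: U_X = R1 - n1(n1+1)/2 = 16 - 4*5/2 = 16 - 10 = 6.
       U_Y = n1*n2 - U_X = 20 - 6 = 14.
Step 4: No ties, so the exact null distribution of U (based on enumerating the C(9,4) = 126 equally likely rank assignments) gives the two-sided p-value.
Step 5: p-value = 0.412698; compare to alpha = 0.05. fail to reject H0.

U_X = 6, p = 0.412698, fail to reject H0 at alpha = 0.05.


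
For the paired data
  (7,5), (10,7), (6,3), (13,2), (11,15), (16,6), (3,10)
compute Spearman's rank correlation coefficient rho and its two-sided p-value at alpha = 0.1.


Step 1: Rank x and y separately (midranks; no ties here).
rank(x): 7->3, 10->4, 6->2, 13->6, 11->5, 16->7, 3->1
rank(y): 5->3, 7->5, 3->2, 2->1, 15->7, 6->4, 10->6
Step 2: d_i = R_x(i) - R_y(i); compute d_i^2.
  (3-3)^2=0, (4-5)^2=1, (2-2)^2=0, (6-1)^2=25, (5-7)^2=4, (7-4)^2=9, (1-6)^2=25
sum(d^2) = 64.
Step 3: rho = 1 - 6*64 / (7*(7^2 - 1)) = 1 - 384/336 = -0.142857.
Step 4: Under H0, t = rho * sqrt((n-2)/(1-rho^2)) = -0.3227 ~ t(5).
Step 5: Two-sided p-value from the t-distribution with 5 df = 0.759945.
Step 6: alpha = 0.1. fail to reject H0.

rho = -0.1429, p = 0.759945, fail to reject H0 at alpha = 0.1.


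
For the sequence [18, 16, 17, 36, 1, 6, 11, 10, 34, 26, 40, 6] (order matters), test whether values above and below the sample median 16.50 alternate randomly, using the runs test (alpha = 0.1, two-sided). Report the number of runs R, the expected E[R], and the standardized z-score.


Step 1: Compute median = 16.50; label A = above, B = below.
Labels in order: ABAABBBBAAAB  (n_A = 6, n_B = 6)
Step 2: Count runs R = 6.
Step 3: Under H0 (random ordering), E[R] = 2*n_A*n_B/(n_A+n_B) + 1 = 2*6*6/12 + 1 = 7.0000.
        Var[R] = 2*n_A*n_B*(2*n_A*n_B - n_A - n_B) / ((n_A+n_B)^2 * (n_A+n_B-1)) = 4320/1584 = 2.7273.
        SD[R] = 1.6514.
Step 4: Continuity-corrected z = (R + 0.5 - E[R]) / SD[R] = (6 + 0.5 - 7.0000) / 1.6514 = -0.3028.
Step 5: Two-sided p-value via normal approximation = 2*(1 - Phi(|z|)) = 0.762069.
Step 6: alpha = 0.1. fail to reject H0.

R = 6, z = -0.3028, p = 0.762069, fail to reject H0.


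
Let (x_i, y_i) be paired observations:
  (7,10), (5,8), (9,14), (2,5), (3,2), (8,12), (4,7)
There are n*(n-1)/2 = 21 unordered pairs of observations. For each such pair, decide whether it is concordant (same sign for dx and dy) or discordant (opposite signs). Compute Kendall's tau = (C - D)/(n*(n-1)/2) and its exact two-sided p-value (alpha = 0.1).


Step 1: Enumerate the 21 unordered pairs (i,j) with i<j and classify each by sign(x_j-x_i) * sign(y_j-y_i).
  (1,2):dx=-2,dy=-2->C; (1,3):dx=+2,dy=+4->C; (1,4):dx=-5,dy=-5->C; (1,5):dx=-4,dy=-8->C
  (1,6):dx=+1,dy=+2->C; (1,7):dx=-3,dy=-3->C; (2,3):dx=+4,dy=+6->C; (2,4):dx=-3,dy=-3->C
  (2,5):dx=-2,dy=-6->C; (2,6):dx=+3,dy=+4->C; (2,7):dx=-1,dy=-1->C; (3,4):dx=-7,dy=-9->C
  (3,5):dx=-6,dy=-12->C; (3,6):dx=-1,dy=-2->C; (3,7):dx=-5,dy=-7->C; (4,5):dx=+1,dy=-3->D
  (4,6):dx=+6,dy=+7->C; (4,7):dx=+2,dy=+2->C; (5,6):dx=+5,dy=+10->C; (5,7):dx=+1,dy=+5->C
  (6,7):dx=-4,dy=-5->C
Step 2: C = 20, D = 1, total pairs = 21.
Step 3: tau = (C - D)/(n(n-1)/2) = (20 - 1)/21 = 0.904762.
Step 4: Exact two-sided p-value (enumerate n! = 5040 permutations of y under H0): p = 0.002778.
Step 5: alpha = 0.1. reject H0.

tau_b = 0.9048 (C=20, D=1), p = 0.002778, reject H0.


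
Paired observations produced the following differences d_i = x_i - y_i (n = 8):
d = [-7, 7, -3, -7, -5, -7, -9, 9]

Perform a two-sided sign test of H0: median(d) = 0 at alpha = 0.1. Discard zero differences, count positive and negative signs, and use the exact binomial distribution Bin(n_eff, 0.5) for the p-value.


Step 1: Discard zero differences. Original n = 8; n_eff = number of nonzero differences = 8.
Nonzero differences (with sign): -7, +7, -3, -7, -5, -7, -9, +9
Step 2: Count signs: positive = 2, negative = 6.
Step 3: Under H0: P(positive) = 0.5, so the number of positives S ~ Bin(8, 0.5).
Step 4: Two-sided exact p-value = sum of Bin(8,0.5) probabilities at or below the observed probability = 0.289062.
Step 5: alpha = 0.1. fail to reject H0.

n_eff = 8, pos = 2, neg = 6, p = 0.289062, fail to reject H0.


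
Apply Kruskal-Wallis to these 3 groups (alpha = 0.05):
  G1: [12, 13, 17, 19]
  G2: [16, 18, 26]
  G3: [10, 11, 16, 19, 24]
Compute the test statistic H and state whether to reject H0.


Step 1: Combine all N = 12 observations and assign midranks.
sorted (value, group, rank): (10,G3,1), (11,G3,2), (12,G1,3), (13,G1,4), (16,G2,5.5), (16,G3,5.5), (17,G1,7), (18,G2,8), (19,G1,9.5), (19,G3,9.5), (24,G3,11), (26,G2,12)
Step 2: Sum ranks within each group.
R_1 = 23.5 (n_1 = 4)
R_2 = 25.5 (n_2 = 3)
R_3 = 29 (n_3 = 5)
Step 3: H = 12/(N(N+1)) * sum(R_i^2/n_i) - 3(N+1)
     = 12/(12*13) * (23.5^2/4 + 25.5^2/3 + 29^2/5) - 3*13
     = 0.076923 * 523.013 - 39
     = 1.231731.
Step 4: Ties present; correction factor C = 1 - 12/(12^3 - 12) = 0.993007. Corrected H = 1.231731 / 0.993007 = 1.240405.
Step 5: Under H0, H ~ chi^2(2); p-value = 0.537836.
Step 6: alpha = 0.05. fail to reject H0.

H = 1.2404, df = 2, p = 0.537836, fail to reject H0.


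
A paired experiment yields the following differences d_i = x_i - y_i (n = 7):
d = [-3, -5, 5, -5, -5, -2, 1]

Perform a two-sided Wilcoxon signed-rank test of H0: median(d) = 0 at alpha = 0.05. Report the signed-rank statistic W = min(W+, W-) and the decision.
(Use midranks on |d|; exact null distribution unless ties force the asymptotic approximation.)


Step 1: Drop any zero differences (none here) and take |d_i|.
|d| = [3, 5, 5, 5, 5, 2, 1]
Step 2: Midrank |d_i| (ties get averaged ranks).
ranks: |3|->3, |5|->5.5, |5|->5.5, |5|->5.5, |5|->5.5, |2|->2, |1|->1
Step 3: Attach original signs; sum ranks with positive sign and with negative sign.
W+ = 5.5 + 1 = 6.5
W- = 3 + 5.5 + 5.5 + 5.5 + 2 = 21.5
(Check: W+ + W- = 28 should equal n(n+1)/2 = 28.)
Step 4: Test statistic W = min(W+, W-) = 6.5.
Step 5: Ties in |d|, so use the tie-corrected normal approximation.
        E[W] = n(n+1)/4 = 7*8/4 = 14.
        Tie groups: |d|=5 (t=4); sum(t^3 - t) = 60.
        Var[W] = n(n+1)(2n+1)/24 - sum(t^3-t)/48 = 840/24 - 60/48 = 33.75.
        z = (W - E[W]) / sqrt(Var[W]) = (6.5 - 14) / 5.8095 = -1.2910.
        Two-sided p = 2*Phi(z) = 0.196706.
Step 6: alpha = 0.05. fail to reject H0.

W+ = 6.5, W- = 21.5, W = min = 6.5, p = 0.196706, fail to reject H0.


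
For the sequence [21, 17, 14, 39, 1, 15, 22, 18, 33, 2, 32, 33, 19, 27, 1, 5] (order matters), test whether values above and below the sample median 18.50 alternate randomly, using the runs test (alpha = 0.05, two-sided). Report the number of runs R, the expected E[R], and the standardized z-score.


Step 1: Compute median = 18.50; label A = above, B = below.
Labels in order: ABBABBABABAAAABB  (n_A = 8, n_B = 8)
Step 2: Count runs R = 10.
Step 3: Under H0 (random ordering), E[R] = 2*n_A*n_B/(n_A+n_B) + 1 = 2*8*8/16 + 1 = 9.0000.
        Var[R] = 2*n_A*n_B*(2*n_A*n_B - n_A - n_B) / ((n_A+n_B)^2 * (n_A+n_B-1)) = 14336/3840 = 3.7333.
        SD[R] = 1.9322.
Step 4: Continuity-corrected z = (R - 0.5 - E[R]) / SD[R] = (10 - 0.5 - 9.0000) / 1.9322 = 0.2588.
Step 5: Two-sided p-value via normal approximation = 2*(1 - Phi(|z|)) = 0.795809.
Step 6: alpha = 0.05. fail to reject H0.

R = 10, z = 0.2588, p = 0.795809, fail to reject H0.


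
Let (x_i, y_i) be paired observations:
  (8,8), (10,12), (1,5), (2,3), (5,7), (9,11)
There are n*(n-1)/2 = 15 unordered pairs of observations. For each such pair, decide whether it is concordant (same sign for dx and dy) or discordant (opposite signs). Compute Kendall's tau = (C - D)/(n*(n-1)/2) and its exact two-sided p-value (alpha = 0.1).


Step 1: Enumerate the 15 unordered pairs (i,j) with i<j and classify each by sign(x_j-x_i) * sign(y_j-y_i).
  (1,2):dx=+2,dy=+4->C; (1,3):dx=-7,dy=-3->C; (1,4):dx=-6,dy=-5->C; (1,5):dx=-3,dy=-1->C
  (1,6):dx=+1,dy=+3->C; (2,3):dx=-9,dy=-7->C; (2,4):dx=-8,dy=-9->C; (2,5):dx=-5,dy=-5->C
  (2,6):dx=-1,dy=-1->C; (3,4):dx=+1,dy=-2->D; (3,5):dx=+4,dy=+2->C; (3,6):dx=+8,dy=+6->C
  (4,5):dx=+3,dy=+4->C; (4,6):dx=+7,dy=+8->C; (5,6):dx=+4,dy=+4->C
Step 2: C = 14, D = 1, total pairs = 15.
Step 3: tau = (C - D)/(n(n-1)/2) = (14 - 1)/15 = 0.866667.
Step 4: Exact two-sided p-value (enumerate n! = 720 permutations of y under H0): p = 0.016667.
Step 5: alpha = 0.1. reject H0.

tau_b = 0.8667 (C=14, D=1), p = 0.016667, reject H0.


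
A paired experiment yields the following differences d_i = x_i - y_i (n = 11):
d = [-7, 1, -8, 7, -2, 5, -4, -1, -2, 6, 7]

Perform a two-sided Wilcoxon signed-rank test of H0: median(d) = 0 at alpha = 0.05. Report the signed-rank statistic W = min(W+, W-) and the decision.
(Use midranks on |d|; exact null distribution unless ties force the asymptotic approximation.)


Step 1: Drop any zero differences (none here) and take |d_i|.
|d| = [7, 1, 8, 7, 2, 5, 4, 1, 2, 6, 7]
Step 2: Midrank |d_i| (ties get averaged ranks).
ranks: |7|->9, |1|->1.5, |8|->11, |7|->9, |2|->3.5, |5|->6, |4|->5, |1|->1.5, |2|->3.5, |6|->7, |7|->9
Step 3: Attach original signs; sum ranks with positive sign and with negative sign.
W+ = 1.5 + 9 + 6 + 7 + 9 = 32.5
W- = 9 + 11 + 3.5 + 5 + 1.5 + 3.5 = 33.5
(Check: W+ + W- = 66 should equal n(n+1)/2 = 66.)
Step 4: Test statistic W = min(W+, W-) = 32.5.
Step 5: Ties in |d|, so use the tie-corrected normal approximation.
        E[W] = n(n+1)/4 = 11*12/4 = 33.
        Tie groups: |d|=1 (t=2), |d|=2 (t=2), |d|=7 (t=3); sum(t^3 - t) = 36.
        Var[W] = n(n+1)(2n+1)/24 - sum(t^3-t)/48 = 3036/24 - 36/48 = 125.75.
        z = (W - E[W]) / sqrt(Var[W]) = (32.5 - 33) / 11.2138 = -0.0446.
        Two-sided p = 2*Phi(z) = 0.964436.
Step 6: alpha = 0.05. fail to reject H0.

W+ = 32.5, W- = 33.5, W = min = 32.5, p = 0.964436, fail to reject H0.


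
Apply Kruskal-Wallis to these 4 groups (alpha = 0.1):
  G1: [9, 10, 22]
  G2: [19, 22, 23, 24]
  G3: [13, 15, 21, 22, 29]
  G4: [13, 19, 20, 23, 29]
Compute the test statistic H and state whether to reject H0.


Step 1: Combine all N = 17 observations and assign midranks.
sorted (value, group, rank): (9,G1,1), (10,G1,2), (13,G3,3.5), (13,G4,3.5), (15,G3,5), (19,G2,6.5), (19,G4,6.5), (20,G4,8), (21,G3,9), (22,G1,11), (22,G2,11), (22,G3,11), (23,G2,13.5), (23,G4,13.5), (24,G2,15), (29,G3,16.5), (29,G4,16.5)
Step 2: Sum ranks within each group.
R_1 = 14 (n_1 = 3)
R_2 = 46 (n_2 = 4)
R_3 = 45 (n_3 = 5)
R_4 = 48 (n_4 = 5)
Step 3: H = 12/(N(N+1)) * sum(R_i^2/n_i) - 3(N+1)
     = 12/(17*18) * (14^2/3 + 46^2/4 + 45^2/5 + 48^2/5) - 3*18
     = 0.039216 * 1460.13 - 54
     = 3.260131.
Step 4: Ties present; correction factor C = 1 - 48/(17^3 - 17) = 0.990196. Corrected H = 3.260131 / 0.990196 = 3.292409.
Step 5: Under H0, H ~ chi^2(3); p-value = 0.348701.
Step 6: alpha = 0.1. fail to reject H0.

H = 3.2924, df = 3, p = 0.348701, fail to reject H0.


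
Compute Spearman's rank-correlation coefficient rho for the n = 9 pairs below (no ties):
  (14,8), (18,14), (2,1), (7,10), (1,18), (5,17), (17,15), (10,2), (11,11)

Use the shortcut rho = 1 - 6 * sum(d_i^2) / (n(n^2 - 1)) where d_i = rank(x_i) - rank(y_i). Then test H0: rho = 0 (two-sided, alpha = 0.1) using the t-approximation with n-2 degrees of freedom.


Step 1: Rank x and y separately (midranks; no ties here).
rank(x): 14->7, 18->9, 2->2, 7->4, 1->1, 5->3, 17->8, 10->5, 11->6
rank(y): 8->3, 14->6, 1->1, 10->4, 18->9, 17->8, 15->7, 2->2, 11->5
Step 2: d_i = R_x(i) - R_y(i); compute d_i^2.
  (7-3)^2=16, (9-6)^2=9, (2-1)^2=1, (4-4)^2=0, (1-9)^2=64, (3-8)^2=25, (8-7)^2=1, (5-2)^2=9, (6-5)^2=1
sum(d^2) = 126.
Step 3: rho = 1 - 6*126 / (9*(9^2 - 1)) = 1 - 756/720 = -0.050000.
Step 4: Under H0, t = rho * sqrt((n-2)/(1-rho^2)) = -0.1325 ~ t(7).
Step 5: Two-sided p-value from the t-distribution with 7 df = 0.898353.
Step 6: alpha = 0.1. fail to reject H0.

rho = -0.0500, p = 0.898353, fail to reject H0 at alpha = 0.1.


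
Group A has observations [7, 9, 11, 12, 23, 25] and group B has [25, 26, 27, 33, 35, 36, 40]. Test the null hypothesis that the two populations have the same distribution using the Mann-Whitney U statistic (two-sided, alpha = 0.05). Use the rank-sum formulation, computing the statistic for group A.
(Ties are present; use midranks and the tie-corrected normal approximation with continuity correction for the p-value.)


Step 1: Combine and sort all 13 observations; assign midranks.
sorted (value, group): (7,X), (9,X), (11,X), (12,X), (23,X), (25,X), (25,Y), (26,Y), (27,Y), (33,Y), (35,Y), (36,Y), (40,Y)
ranks: 7->1, 9->2, 11->3, 12->4, 23->5, 25->6.5, 25->6.5, 26->8, 27->9, 33->10, 35->11, 36->12, 40->13
Step 2: Rank sum for X: R1 = 1 + 2 + 3 + 4 + 5 + 6.5 = 21.5.
Step 3: U_X = R1 - n1(n1+1)/2 = 21.5 - 6*7/2 = 21.5 - 21 = 0.5.
       U_Y = n1*n2 - U_X = 42 - 0.5 = 41.5.
Step 4: Ties are present, so use the tie-corrected normal approximation (with continuity correction) for the p-value.
Step 5: p-value = 0.004222; compare to alpha = 0.05. reject H0.

U_X = 0.5, p = 0.004222, reject H0 at alpha = 0.05.


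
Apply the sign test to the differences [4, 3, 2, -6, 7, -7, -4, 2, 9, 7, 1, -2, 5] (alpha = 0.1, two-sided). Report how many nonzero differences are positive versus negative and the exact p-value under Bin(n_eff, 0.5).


Step 1: Discard zero differences. Original n = 13; n_eff = number of nonzero differences = 13.
Nonzero differences (with sign): +4, +3, +2, -6, +7, -7, -4, +2, +9, +7, +1, -2, +5
Step 2: Count signs: positive = 9, negative = 4.
Step 3: Under H0: P(positive) = 0.5, so the number of positives S ~ Bin(13, 0.5).
Step 4: Two-sided exact p-value = sum of Bin(13,0.5) probabilities at or below the observed probability = 0.266846.
Step 5: alpha = 0.1. fail to reject H0.

n_eff = 13, pos = 9, neg = 4, p = 0.266846, fail to reject H0.


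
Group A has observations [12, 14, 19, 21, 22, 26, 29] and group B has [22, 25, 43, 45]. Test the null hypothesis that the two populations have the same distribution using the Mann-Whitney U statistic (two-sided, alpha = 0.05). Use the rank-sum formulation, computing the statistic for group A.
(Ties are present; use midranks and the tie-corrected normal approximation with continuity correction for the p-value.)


Step 1: Combine and sort all 11 observations; assign midranks.
sorted (value, group): (12,X), (14,X), (19,X), (21,X), (22,X), (22,Y), (25,Y), (26,X), (29,X), (43,Y), (45,Y)
ranks: 12->1, 14->2, 19->3, 21->4, 22->5.5, 22->5.5, 25->7, 26->8, 29->9, 43->10, 45->11
Step 2: Rank sum for X: R1 = 1 + 2 + 3 + 4 + 5.5 + 8 + 9 = 32.5.
Step 3: U_X = R1 - n1(n1+1)/2 = 32.5 - 7*8/2 = 32.5 - 28 = 4.5.
       U_Y = n1*n2 - U_X = 28 - 4.5 = 23.5.
Step 4: Ties are present, so use the tie-corrected normal approximation (with continuity correction) for the p-value.
Step 5: p-value = 0.088247; compare to alpha = 0.05. fail to reject H0.

U_X = 4.5, p = 0.088247, fail to reject H0 at alpha = 0.05.


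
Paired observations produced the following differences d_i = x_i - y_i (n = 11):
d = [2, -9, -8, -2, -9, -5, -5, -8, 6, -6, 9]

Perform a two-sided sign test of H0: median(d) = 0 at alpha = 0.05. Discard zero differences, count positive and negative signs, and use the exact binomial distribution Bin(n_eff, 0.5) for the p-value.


Step 1: Discard zero differences. Original n = 11; n_eff = number of nonzero differences = 11.
Nonzero differences (with sign): +2, -9, -8, -2, -9, -5, -5, -8, +6, -6, +9
Step 2: Count signs: positive = 3, negative = 8.
Step 3: Under H0: P(positive) = 0.5, so the number of positives S ~ Bin(11, 0.5).
Step 4: Two-sided exact p-value = sum of Bin(11,0.5) probabilities at or below the observed probability = 0.226562.
Step 5: alpha = 0.05. fail to reject H0.

n_eff = 11, pos = 3, neg = 8, p = 0.226562, fail to reject H0.


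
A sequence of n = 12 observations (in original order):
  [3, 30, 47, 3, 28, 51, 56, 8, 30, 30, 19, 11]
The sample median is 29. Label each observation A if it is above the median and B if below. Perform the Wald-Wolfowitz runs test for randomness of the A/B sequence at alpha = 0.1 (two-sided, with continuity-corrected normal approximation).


Step 1: Compute median = 29; label A = above, B = below.
Labels in order: BAABBAABAABB  (n_A = 6, n_B = 6)
Step 2: Count runs R = 7.
Step 3: Under H0 (random ordering), E[R] = 2*n_A*n_B/(n_A+n_B) + 1 = 2*6*6/12 + 1 = 7.0000.
        Var[R] = 2*n_A*n_B*(2*n_A*n_B - n_A - n_B) / ((n_A+n_B)^2 * (n_A+n_B-1)) = 4320/1584 = 2.7273.
        SD[R] = 1.6514.
Step 4: R = E[R], so z = 0 with no continuity correction.
Step 5: Two-sided p-value via normal approximation = 2*(1 - Phi(|z|)) = 1.000000.
Step 6: alpha = 0.1. fail to reject H0.

R = 7, z = 0.0000, p = 1.000000, fail to reject H0.


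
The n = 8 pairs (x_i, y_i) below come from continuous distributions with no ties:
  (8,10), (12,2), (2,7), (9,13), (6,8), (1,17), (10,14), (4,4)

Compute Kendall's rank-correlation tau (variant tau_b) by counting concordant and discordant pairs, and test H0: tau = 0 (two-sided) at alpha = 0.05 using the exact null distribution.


Step 1: Enumerate the 28 unordered pairs (i,j) with i<j and classify each by sign(x_j-x_i) * sign(y_j-y_i).
  (1,2):dx=+4,dy=-8->D; (1,3):dx=-6,dy=-3->C; (1,4):dx=+1,dy=+3->C; (1,5):dx=-2,dy=-2->C
  (1,6):dx=-7,dy=+7->D; (1,7):dx=+2,dy=+4->C; (1,8):dx=-4,dy=-6->C; (2,3):dx=-10,dy=+5->D
  (2,4):dx=-3,dy=+11->D; (2,5):dx=-6,dy=+6->D; (2,6):dx=-11,dy=+15->D; (2,7):dx=-2,dy=+12->D
  (2,8):dx=-8,dy=+2->D; (3,4):dx=+7,dy=+6->C; (3,5):dx=+4,dy=+1->C; (3,6):dx=-1,dy=+10->D
  (3,7):dx=+8,dy=+7->C; (3,8):dx=+2,dy=-3->D; (4,5):dx=-3,dy=-5->C; (4,6):dx=-8,dy=+4->D
  (4,7):dx=+1,dy=+1->C; (4,8):dx=-5,dy=-9->C; (5,6):dx=-5,dy=+9->D; (5,7):dx=+4,dy=+6->C
  (5,8):dx=-2,dy=-4->C; (6,7):dx=+9,dy=-3->D; (6,8):dx=+3,dy=-13->D; (7,8):dx=-6,dy=-10->C
Step 2: C = 14, D = 14, total pairs = 28.
Step 3: tau = (C - D)/(n(n-1)/2) = (14 - 14)/28 = 0.000000.
Step 4: Exact two-sided p-value (enumerate n! = 40320 permutations of y under H0): p = 1.000000.
Step 5: alpha = 0.05. fail to reject H0.

tau_b = 0.0000 (C=14, D=14), p = 1.000000, fail to reject H0.


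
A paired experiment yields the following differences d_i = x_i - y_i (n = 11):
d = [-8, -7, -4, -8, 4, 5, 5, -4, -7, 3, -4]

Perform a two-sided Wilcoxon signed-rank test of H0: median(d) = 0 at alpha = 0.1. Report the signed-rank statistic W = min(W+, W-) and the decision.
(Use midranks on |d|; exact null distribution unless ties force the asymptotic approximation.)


Step 1: Drop any zero differences (none here) and take |d_i|.
|d| = [8, 7, 4, 8, 4, 5, 5, 4, 7, 3, 4]
Step 2: Midrank |d_i| (ties get averaged ranks).
ranks: |8|->10.5, |7|->8.5, |4|->3.5, |8|->10.5, |4|->3.5, |5|->6.5, |5|->6.5, |4|->3.5, |7|->8.5, |3|->1, |4|->3.5
Step 3: Attach original signs; sum ranks with positive sign and with negative sign.
W+ = 3.5 + 6.5 + 6.5 + 1 = 17.5
W- = 10.5 + 8.5 + 3.5 + 10.5 + 3.5 + 8.5 + 3.5 = 48.5
(Check: W+ + W- = 66 should equal n(n+1)/2 = 66.)
Step 4: Test statistic W = min(W+, W-) = 17.5.
Step 5: Ties in |d|, so use the tie-corrected normal approximation.
        E[W] = n(n+1)/4 = 11*12/4 = 33.
        Tie groups: |d|=4 (t=4), |d|=5 (t=2), |d|=7 (t=2), |d|=8 (t=2); sum(t^3 - t) = 78.
        Var[W] = n(n+1)(2n+1)/24 - sum(t^3-t)/48 = 3036/24 - 78/48 = 124.875.
        z = (W - E[W]) / sqrt(Var[W]) = (17.5 - 33) / 11.1747 = -1.3871.
        Two-sided p = 2*Phi(z) = 0.165425.
Step 6: alpha = 0.1. fail to reject H0.

W+ = 17.5, W- = 48.5, W = min = 17.5, p = 0.165425, fail to reject H0.


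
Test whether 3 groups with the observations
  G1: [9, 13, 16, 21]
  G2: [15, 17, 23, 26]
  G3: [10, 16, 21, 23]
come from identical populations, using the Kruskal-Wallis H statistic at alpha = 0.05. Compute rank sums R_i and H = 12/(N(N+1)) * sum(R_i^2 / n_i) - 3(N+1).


Step 1: Combine all N = 12 observations and assign midranks.
sorted (value, group, rank): (9,G1,1), (10,G3,2), (13,G1,3), (15,G2,4), (16,G1,5.5), (16,G3,5.5), (17,G2,7), (21,G1,8.5), (21,G3,8.5), (23,G2,10.5), (23,G3,10.5), (26,G2,12)
Step 2: Sum ranks within each group.
R_1 = 18 (n_1 = 4)
R_2 = 33.5 (n_2 = 4)
R_3 = 26.5 (n_3 = 4)
Step 3: H = 12/(N(N+1)) * sum(R_i^2/n_i) - 3(N+1)
     = 12/(12*13) * (18^2/4 + 33.5^2/4 + 26.5^2/4) - 3*13
     = 0.076923 * 537.125 - 39
     = 2.317308.
Step 4: Ties present; correction factor C = 1 - 18/(12^3 - 12) = 0.989510. Corrected H = 2.317308 / 0.989510 = 2.341873.
Step 5: Under H0, H ~ chi^2(2); p-value = 0.310076.
Step 6: alpha = 0.05. fail to reject H0.

H = 2.3419, df = 2, p = 0.310076, fail to reject H0.


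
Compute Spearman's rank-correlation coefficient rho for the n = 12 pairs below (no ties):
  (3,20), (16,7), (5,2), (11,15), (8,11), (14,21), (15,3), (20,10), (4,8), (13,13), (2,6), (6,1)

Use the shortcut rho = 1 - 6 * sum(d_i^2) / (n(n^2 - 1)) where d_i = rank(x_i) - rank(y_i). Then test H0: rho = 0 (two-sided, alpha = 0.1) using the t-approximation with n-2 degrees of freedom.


Step 1: Rank x and y separately (midranks; no ties here).
rank(x): 3->2, 16->11, 5->4, 11->7, 8->6, 14->9, 15->10, 20->12, 4->3, 13->8, 2->1, 6->5
rank(y): 20->11, 7->5, 2->2, 15->10, 11->8, 21->12, 3->3, 10->7, 8->6, 13->9, 6->4, 1->1
Step 2: d_i = R_x(i) - R_y(i); compute d_i^2.
  (2-11)^2=81, (11-5)^2=36, (4-2)^2=4, (7-10)^2=9, (6-8)^2=4, (9-12)^2=9, (10-3)^2=49, (12-7)^2=25, (3-6)^2=9, (8-9)^2=1, (1-4)^2=9, (5-1)^2=16
sum(d^2) = 252.
Step 3: rho = 1 - 6*252 / (12*(12^2 - 1)) = 1 - 1512/1716 = 0.118881.
Step 4: Under H0, t = rho * sqrt((n-2)/(1-rho^2)) = 0.3786 ~ t(10).
Step 5: Two-sided p-value from the t-distribution with 10 df = 0.712884.
Step 6: alpha = 0.1. fail to reject H0.

rho = 0.1189, p = 0.712884, fail to reject H0 at alpha = 0.1.


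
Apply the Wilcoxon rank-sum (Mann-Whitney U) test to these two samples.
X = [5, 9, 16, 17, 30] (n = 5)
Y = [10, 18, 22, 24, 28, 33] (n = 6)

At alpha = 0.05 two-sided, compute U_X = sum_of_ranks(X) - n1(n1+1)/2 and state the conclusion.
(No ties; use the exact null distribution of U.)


Step 1: Combine and sort all 11 observations; assign midranks.
sorted (value, group): (5,X), (9,X), (10,Y), (16,X), (17,X), (18,Y), (22,Y), (24,Y), (28,Y), (30,X), (33,Y)
ranks: 5->1, 9->2, 10->3, 16->4, 17->5, 18->6, 22->7, 24->8, 28->9, 30->10, 33->11
Step 2: Rank sum for X: R1 = 1 + 2 + 4 + 5 + 10 = 22.
Step 3: U_X = R1 - n1(n1+1)/2 = 22 - 5*6/2 = 22 - 15 = 7.
       U_Y = n1*n2 - U_X = 30 - 7 = 23.
Step 4: No ties, so the exact null distribution of U (based on enumerating the C(11,5) = 462 equally likely rank assignments) gives the two-sided p-value.
Step 5: p-value = 0.177489; compare to alpha = 0.05. fail to reject H0.

U_X = 7, p = 0.177489, fail to reject H0 at alpha = 0.05.


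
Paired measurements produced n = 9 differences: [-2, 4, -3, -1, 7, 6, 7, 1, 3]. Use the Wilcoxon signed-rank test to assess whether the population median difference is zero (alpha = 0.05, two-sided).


Step 1: Drop any zero differences (none here) and take |d_i|.
|d| = [2, 4, 3, 1, 7, 6, 7, 1, 3]
Step 2: Midrank |d_i| (ties get averaged ranks).
ranks: |2|->3, |4|->6, |3|->4.5, |1|->1.5, |7|->8.5, |6|->7, |7|->8.5, |1|->1.5, |3|->4.5
Step 3: Attach original signs; sum ranks with positive sign and with negative sign.
W+ = 6 + 8.5 + 7 + 8.5 + 1.5 + 4.5 = 36
W- = 3 + 4.5 + 1.5 = 9
(Check: W+ + W- = 45 should equal n(n+1)/2 = 45.)
Step 4: Test statistic W = min(W+, W-) = 9.
Step 5: Ties in |d|, so use the tie-corrected normal approximation.
        E[W] = n(n+1)/4 = 9*10/4 = 22.5.
        Tie groups: |d|=1 (t=2), |d|=3 (t=2), |d|=7 (t=2); sum(t^3 - t) = 18.
        Var[W] = n(n+1)(2n+1)/24 - sum(t^3-t)/48 = 1710/24 - 18/48 = 70.875.
        z = (W - E[W]) / sqrt(Var[W]) = (9 - 22.5) / 8.4187 = -1.6036.
        Two-sided p = 2*Phi(z) = 0.108809.
Step 6: alpha = 0.05. fail to reject H0.

W+ = 36, W- = 9, W = min = 9, p = 0.108809, fail to reject H0.


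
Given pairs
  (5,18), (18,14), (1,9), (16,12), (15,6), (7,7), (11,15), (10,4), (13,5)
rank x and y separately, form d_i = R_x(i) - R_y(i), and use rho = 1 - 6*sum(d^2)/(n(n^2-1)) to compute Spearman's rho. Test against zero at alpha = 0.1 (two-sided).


Step 1: Rank x and y separately (midranks; no ties here).
rank(x): 5->2, 18->9, 1->1, 16->8, 15->7, 7->3, 11->5, 10->4, 13->6
rank(y): 18->9, 14->7, 9->5, 12->6, 6->3, 7->4, 15->8, 4->1, 5->2
Step 2: d_i = R_x(i) - R_y(i); compute d_i^2.
  (2-9)^2=49, (9-7)^2=4, (1-5)^2=16, (8-6)^2=4, (7-3)^2=16, (3-4)^2=1, (5-8)^2=9, (4-1)^2=9, (6-2)^2=16
sum(d^2) = 124.
Step 3: rho = 1 - 6*124 / (9*(9^2 - 1)) = 1 - 744/720 = -0.033333.
Step 4: Under H0, t = rho * sqrt((n-2)/(1-rho^2)) = -0.0882 ~ t(7).
Step 5: Two-sided p-value from the t-distribution with 7 df = 0.932157.
Step 6: alpha = 0.1. fail to reject H0.

rho = -0.0333, p = 0.932157, fail to reject H0 at alpha = 0.1.


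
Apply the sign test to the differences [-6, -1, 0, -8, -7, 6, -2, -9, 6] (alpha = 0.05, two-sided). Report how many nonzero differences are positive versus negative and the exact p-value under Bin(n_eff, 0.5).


Step 1: Discard zero differences. Original n = 9; n_eff = number of nonzero differences = 8.
Nonzero differences (with sign): -6, -1, -8, -7, +6, -2, -9, +6
Step 2: Count signs: positive = 2, negative = 6.
Step 3: Under H0: P(positive) = 0.5, so the number of positives S ~ Bin(8, 0.5).
Step 4: Two-sided exact p-value = sum of Bin(8,0.5) probabilities at or below the observed probability = 0.289062.
Step 5: alpha = 0.05. fail to reject H0.

n_eff = 8, pos = 2, neg = 6, p = 0.289062, fail to reject H0.


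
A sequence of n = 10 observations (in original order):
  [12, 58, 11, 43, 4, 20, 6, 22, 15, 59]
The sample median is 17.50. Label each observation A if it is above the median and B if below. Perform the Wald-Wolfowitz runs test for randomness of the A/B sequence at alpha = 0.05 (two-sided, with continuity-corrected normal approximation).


Step 1: Compute median = 17.50; label A = above, B = below.
Labels in order: BABABABABA  (n_A = 5, n_B = 5)
Step 2: Count runs R = 10.
Step 3: Under H0 (random ordering), E[R] = 2*n_A*n_B/(n_A+n_B) + 1 = 2*5*5/10 + 1 = 6.0000.
        Var[R] = 2*n_A*n_B*(2*n_A*n_B - n_A - n_B) / ((n_A+n_B)^2 * (n_A+n_B-1)) = 2000/900 = 2.2222.
        SD[R] = 1.4907.
Step 4: Continuity-corrected z = (R - 0.5 - E[R]) / SD[R] = (10 - 0.5 - 6.0000) / 1.4907 = 2.3479.
Step 5: Two-sided p-value via normal approximation = 2*(1 - Phi(|z|)) = 0.018881.
Step 6: alpha = 0.05. reject H0.

R = 10, z = 2.3479, p = 0.018881, reject H0.


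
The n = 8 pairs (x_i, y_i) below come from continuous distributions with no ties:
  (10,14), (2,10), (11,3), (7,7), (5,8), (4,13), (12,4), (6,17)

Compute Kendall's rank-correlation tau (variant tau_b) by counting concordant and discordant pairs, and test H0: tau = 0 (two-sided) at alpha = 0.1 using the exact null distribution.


Step 1: Enumerate the 28 unordered pairs (i,j) with i<j and classify each by sign(x_j-x_i) * sign(y_j-y_i).
  (1,2):dx=-8,dy=-4->C; (1,3):dx=+1,dy=-11->D; (1,4):dx=-3,dy=-7->C; (1,5):dx=-5,dy=-6->C
  (1,6):dx=-6,dy=-1->C; (1,7):dx=+2,dy=-10->D; (1,8):dx=-4,dy=+3->D; (2,3):dx=+9,dy=-7->D
  (2,4):dx=+5,dy=-3->D; (2,5):dx=+3,dy=-2->D; (2,6):dx=+2,dy=+3->C; (2,7):dx=+10,dy=-6->D
  (2,8):dx=+4,dy=+7->C; (3,4):dx=-4,dy=+4->D; (3,5):dx=-6,dy=+5->D; (3,6):dx=-7,dy=+10->D
  (3,7):dx=+1,dy=+1->C; (3,8):dx=-5,dy=+14->D; (4,5):dx=-2,dy=+1->D; (4,6):dx=-3,dy=+6->D
  (4,7):dx=+5,dy=-3->D; (4,8):dx=-1,dy=+10->D; (5,6):dx=-1,dy=+5->D; (5,7):dx=+7,dy=-4->D
  (5,8):dx=+1,dy=+9->C; (6,7):dx=+8,dy=-9->D; (6,8):dx=+2,dy=+4->C; (7,8):dx=-6,dy=+13->D
Step 2: C = 9, D = 19, total pairs = 28.
Step 3: tau = (C - D)/(n(n-1)/2) = (9 - 19)/28 = -0.357143.
Step 4: Exact two-sided p-value (enumerate n! = 40320 permutations of y under H0): p = 0.275099.
Step 5: alpha = 0.1. fail to reject H0.

tau_b = -0.3571 (C=9, D=19), p = 0.275099, fail to reject H0.


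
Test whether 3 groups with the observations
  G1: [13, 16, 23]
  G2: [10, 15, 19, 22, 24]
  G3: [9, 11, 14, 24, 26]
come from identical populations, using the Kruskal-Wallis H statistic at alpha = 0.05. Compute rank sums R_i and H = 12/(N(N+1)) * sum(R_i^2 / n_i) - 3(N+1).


Step 1: Combine all N = 13 observations and assign midranks.
sorted (value, group, rank): (9,G3,1), (10,G2,2), (11,G3,3), (13,G1,4), (14,G3,5), (15,G2,6), (16,G1,7), (19,G2,8), (22,G2,9), (23,G1,10), (24,G2,11.5), (24,G3,11.5), (26,G3,13)
Step 2: Sum ranks within each group.
R_1 = 21 (n_1 = 3)
R_2 = 36.5 (n_2 = 5)
R_3 = 33.5 (n_3 = 5)
Step 3: H = 12/(N(N+1)) * sum(R_i^2/n_i) - 3(N+1)
     = 12/(13*14) * (21^2/3 + 36.5^2/5 + 33.5^2/5) - 3*14
     = 0.065934 * 637.9 - 42
     = 0.059341.
Step 4: Ties present; correction factor C = 1 - 6/(13^3 - 13) = 0.997253. Corrected H = 0.059341 / 0.997253 = 0.059504.
Step 5: Under H0, H ~ chi^2(2); p-value = 0.970686.
Step 6: alpha = 0.05. fail to reject H0.

H = 0.0595, df = 2, p = 0.970686, fail to reject H0.


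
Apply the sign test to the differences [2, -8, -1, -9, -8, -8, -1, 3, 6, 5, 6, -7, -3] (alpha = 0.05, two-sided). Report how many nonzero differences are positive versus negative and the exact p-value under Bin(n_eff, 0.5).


Step 1: Discard zero differences. Original n = 13; n_eff = number of nonzero differences = 13.
Nonzero differences (with sign): +2, -8, -1, -9, -8, -8, -1, +3, +6, +5, +6, -7, -3
Step 2: Count signs: positive = 5, negative = 8.
Step 3: Under H0: P(positive) = 0.5, so the number of positives S ~ Bin(13, 0.5).
Step 4: Two-sided exact p-value = sum of Bin(13,0.5) probabilities at or below the observed probability = 0.581055.
Step 5: alpha = 0.05. fail to reject H0.

n_eff = 13, pos = 5, neg = 8, p = 0.581055, fail to reject H0.
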